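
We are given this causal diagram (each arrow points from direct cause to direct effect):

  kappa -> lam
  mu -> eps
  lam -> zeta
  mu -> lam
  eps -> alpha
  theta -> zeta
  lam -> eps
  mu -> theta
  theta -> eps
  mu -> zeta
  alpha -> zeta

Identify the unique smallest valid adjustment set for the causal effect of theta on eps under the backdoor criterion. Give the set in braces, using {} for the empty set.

Variables eligible for adjustment (non-descendants of theta, excluding theta and eps): {kappa, lam, mu}.
Backdoor paths from theta to eps:
  P1: theta <- mu -> lam -> eps
  P2: theta <- mu -> lam -> zeta <- alpha <- eps
  P3: theta <- mu -> eps
  P4: theta <- mu -> zeta <- lam -> eps
  P5: theta <- mu -> zeta <- alpha <- eps
The empty set is not sufficient: P1 (theta <- mu -> lam -> eps) has no collider blocking it and no conditioned non-collider, so it is open.
Try {mu}:
  P1: blocked at fork node mu ∈ conditioning set.
  P2: blocked at fork node mu ∈ conditioning set.
  P3: blocked at fork node mu ∈ conditioning set.
  P4: blocked at fork node mu ∈ conditioning set.
  P5: blocked at fork node mu ∈ conditioning set.
{mu} contains no descendant of theta and blocks every backdoor path.
No other singleton works — e.g. {kappa} leaves P1 open — so {mu} is the unique smallest valid adjustment set.

{mu}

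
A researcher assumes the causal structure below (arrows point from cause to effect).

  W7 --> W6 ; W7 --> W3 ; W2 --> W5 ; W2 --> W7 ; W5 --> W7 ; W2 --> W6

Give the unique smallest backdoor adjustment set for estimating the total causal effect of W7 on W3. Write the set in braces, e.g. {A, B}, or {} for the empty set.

Variables eligible for adjustment (non-descendants of W7, excluding W7 and W3): {W2, W5}.
Backdoor paths from W7 to W3:
  (none)
With no backdoor paths the empty set already satisfies the criterion, and it is trivially minimal.

{}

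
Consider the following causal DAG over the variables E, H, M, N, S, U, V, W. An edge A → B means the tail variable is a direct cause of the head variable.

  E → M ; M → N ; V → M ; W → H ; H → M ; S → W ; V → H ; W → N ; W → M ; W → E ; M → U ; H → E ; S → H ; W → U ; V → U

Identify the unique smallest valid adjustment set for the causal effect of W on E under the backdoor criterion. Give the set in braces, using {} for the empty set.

{S}

Variables eligible for adjustment (non-descendants of W, excluding W and E): {S, V}.
Backdoor paths from W to E:
  P1: W <- S -> H <- V -> M <- E
  P2: W <- S -> H <- V -> U <- M <- E
  P3: W <- S -> H -> E
  P4: W <- S -> H -> M <- E
The empty set is not sufficient: P3 (W <- S -> H -> E) has no collider blocking it and no conditioned non-collider, so it is open.
Try {S}:
  P1: blocked at fork node S ∈ conditioning set.
  P2: blocked at fork node S ∈ conditioning set.
  P3: blocked at fork node S ∈ conditioning set.
  P4: blocked at fork node S ∈ conditioning set.
{S} contains no descendant of W and blocks every backdoor path.
No other singleton works — e.g. {V} leaves P3 open — so {S} is the unique smallest valid adjustment set.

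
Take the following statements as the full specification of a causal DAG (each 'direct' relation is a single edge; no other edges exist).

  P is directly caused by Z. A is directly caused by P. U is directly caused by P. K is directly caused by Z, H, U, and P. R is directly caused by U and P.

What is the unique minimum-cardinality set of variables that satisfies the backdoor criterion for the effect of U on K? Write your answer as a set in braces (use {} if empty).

Variables eligible for adjustment (non-descendants of U, excluding U and K): {A, H, P, Z}.
Backdoor paths from U to K:
  P1: U <- P <- Z -> K
  P2: U <- P -> K
The empty set is not sufficient: P1 (U <- P <- Z -> K) has no collider blocking it and no conditioned non-collider, so it is open.
Try {P}:
  P1: blocked at chain node P ∈ conditioning set.
  P2: blocked at fork node P ∈ conditioning set.
{P} contains no descendant of U and blocks every backdoor path.
No other singleton works — e.g. {Z} leaves P2 open — so {P} is the unique smallest valid adjustment set.

{P}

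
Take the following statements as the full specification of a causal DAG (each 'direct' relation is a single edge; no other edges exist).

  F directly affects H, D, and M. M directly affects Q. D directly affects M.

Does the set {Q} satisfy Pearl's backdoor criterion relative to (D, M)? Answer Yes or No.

No

Backdoor paths from D to M (paths whose first edge points into D):
  P1: D <- F -> M
Condition 1 (no descendant of D in the set): FAILS — Q is a descendant of D.
Condition 2 (every backdoor path blocked by {Q}):
  P1: open — no interior node is in the conditioning set.
{Q} does not satisfy the backdoor criterion.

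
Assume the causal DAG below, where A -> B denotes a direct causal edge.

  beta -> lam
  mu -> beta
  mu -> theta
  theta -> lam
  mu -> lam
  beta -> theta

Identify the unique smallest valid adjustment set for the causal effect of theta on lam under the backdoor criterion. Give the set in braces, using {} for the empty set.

Variables eligible for adjustment (non-descendants of theta, excluding theta and lam): {beta, mu}.
Backdoor paths from theta to lam:
  P1: theta <- mu -> beta -> lam
  P2: theta <- mu -> lam
  P3: theta <- beta <- mu -> lam
  P4: theta <- beta -> lam
The empty set is not sufficient: P1 (theta <- mu -> beta -> lam) has no collider blocking it and no conditioned non-collider, so it is open.
Try {beta, mu}:
  P1: blocked at fork node mu ∈ conditioning set.
  P2: blocked at fork node mu ∈ conditioning set.
  P3: blocked at chain node beta ∈ conditioning set.
  P4: blocked at fork node beta ∈ conditioning set.
{beta, mu} contains no descendant of theta and blocks every backdoor path.
Every element of {beta, mu} is needed (dropping beta leaves P4 open; dropping mu leaves P2 open), so no proper subset is valid.
Among all size-2 subsets of the eligible variables, only {beta, mu} blocks every backdoor path, so it is the unique smallest valid adjustment set.

{beta, mu}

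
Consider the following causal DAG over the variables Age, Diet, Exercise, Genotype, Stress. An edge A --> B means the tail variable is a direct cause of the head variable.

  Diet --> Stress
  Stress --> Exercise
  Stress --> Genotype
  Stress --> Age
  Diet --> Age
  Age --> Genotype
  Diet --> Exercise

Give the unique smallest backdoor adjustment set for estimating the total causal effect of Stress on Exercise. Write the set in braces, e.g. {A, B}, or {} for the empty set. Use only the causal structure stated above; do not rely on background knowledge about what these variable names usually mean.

Variables eligible for adjustment (non-descendants of Stress, excluding Stress and Exercise): {Diet}.
Backdoor paths from Stress to Exercise:
  P1: Stress <- Diet -> Exercise
The empty set is not sufficient: P1 (Stress <- Diet -> Exercise) has no collider blocking it and no conditioned non-collider, so it is open.
Try {Diet}:
  P1: blocked at fork node Diet ∈ conditioning set.
{Diet} contains no descendant of Stress and blocks every backdoor path.
{Diet} is the unique smallest valid adjustment set.

{Diet}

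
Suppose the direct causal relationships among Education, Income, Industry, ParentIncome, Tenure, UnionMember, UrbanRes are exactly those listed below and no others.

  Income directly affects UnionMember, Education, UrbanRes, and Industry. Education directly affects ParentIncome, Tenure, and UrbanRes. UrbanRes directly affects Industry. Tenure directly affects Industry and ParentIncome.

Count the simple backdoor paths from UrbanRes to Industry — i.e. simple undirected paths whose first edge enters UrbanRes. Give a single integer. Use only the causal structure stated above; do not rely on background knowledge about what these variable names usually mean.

A backdoor path from UrbanRes to Industry is any simple undirected path whose first edge points into UrbanRes (i.e. leaves UrbanRes via a parent).
Parents of UrbanRes: {Education, Income}.
Enumerating:
  P1: UrbanRes <- Income -> Education -> Tenure -> Industry
  P2: UrbanRes <- Income -> Education -> ParentIncome <- Tenure -> Industry
  P3: UrbanRes <- Income -> Industry
  P4: UrbanRes <- Education <- Income -> Industry
  P5: UrbanRes <- Education -> Tenure -> Industry
  P6: UrbanRes <- Education -> ParentIncome <- Tenure -> Industry
That exhausts the simple backdoor paths. Count: 6.

6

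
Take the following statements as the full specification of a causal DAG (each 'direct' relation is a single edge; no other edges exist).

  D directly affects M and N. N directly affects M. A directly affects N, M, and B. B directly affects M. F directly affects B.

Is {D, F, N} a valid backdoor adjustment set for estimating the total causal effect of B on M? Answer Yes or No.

No

Backdoor paths from B to M (paths whose first edge points into B):
  P1: B <- A -> N <- D -> M
  P2: B <- A -> N -> M
  P3: B <- A -> M
Condition 1 (no descendant of B in the set): holds — descendants of B are {M}; none are in {D, F, N}.
Condition 2 (every backdoor path blocked by {D, F, N}):
  P1: blocked at fork node D ∈ conditioning set.
  P2: blocked at chain node N ∈ conditioning set.
  P3: open — no interior node is in the conditioning set.
{D, F, N} does not satisfy the backdoor criterion.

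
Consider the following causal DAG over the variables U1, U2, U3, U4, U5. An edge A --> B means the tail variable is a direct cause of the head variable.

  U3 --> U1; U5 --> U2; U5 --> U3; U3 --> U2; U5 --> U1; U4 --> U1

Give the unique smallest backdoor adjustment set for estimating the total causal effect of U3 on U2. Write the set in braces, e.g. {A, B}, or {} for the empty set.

{U5}

Variables eligible for adjustment (non-descendants of U3, excluding U3 and U2): {U4, U5}.
Backdoor paths from U3 to U2:
  P1: U3 <- U5 -> U2
The empty set is not sufficient: P1 (U3 <- U5 -> U2) has no collider blocking it and no conditioned non-collider, so it is open.
Try {U5}:
  P1: blocked at fork node U5 ∈ conditioning set.
{U5} contains no descendant of U3 and blocks every backdoor path.
No other singleton works — e.g. {U4} leaves P1 open — so {U5} is the unique smallest valid adjustment set.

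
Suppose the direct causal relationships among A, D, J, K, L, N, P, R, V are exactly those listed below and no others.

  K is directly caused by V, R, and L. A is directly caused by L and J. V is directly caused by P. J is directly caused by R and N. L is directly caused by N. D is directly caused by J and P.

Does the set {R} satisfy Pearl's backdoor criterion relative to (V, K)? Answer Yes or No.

Backdoor paths from V to K (paths whose first edge points into V):
  P1: V <- P -> D <- J <- R -> K
  P2: V <- P -> D <- J <- N -> L -> K
  P3: V <- P -> D <- J -> A <- L -> K
Condition 1 (no descendant of V in the set): holds — descendants of V are {K}; none are in {R}.
Condition 2 (every backdoor path blocked by {R}):
  P1: blocked at collider D (neither it nor any descendant is in the conditioning set).
  P2: blocked at collider D (neither it nor any descendant is in the conditioning set).
  P3: blocked at collider D (neither it nor any descendant is in the conditioning set).
{R} satisfies the backdoor criterion.

Yes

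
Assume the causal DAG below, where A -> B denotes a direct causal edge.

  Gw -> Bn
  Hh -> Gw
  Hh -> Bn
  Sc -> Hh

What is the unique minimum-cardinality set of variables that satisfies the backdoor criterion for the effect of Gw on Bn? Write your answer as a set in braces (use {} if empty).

Variables eligible for adjustment (non-descendants of Gw, excluding Gw and Bn): {Hh, Sc}.
Backdoor paths from Gw to Bn:
  P1: Gw <- Hh -> Bn
The empty set is not sufficient: P1 (Gw <- Hh -> Bn) has no collider blocking it and no conditioned non-collider, so it is open.
Try {Hh}:
  P1: blocked at fork node Hh ∈ conditioning set.
{Hh} contains no descendant of Gw and blocks every backdoor path.
No other singleton works — e.g. {Sc} leaves P1 open — so {Hh} is the unique smallest valid adjustment set.

{Hh}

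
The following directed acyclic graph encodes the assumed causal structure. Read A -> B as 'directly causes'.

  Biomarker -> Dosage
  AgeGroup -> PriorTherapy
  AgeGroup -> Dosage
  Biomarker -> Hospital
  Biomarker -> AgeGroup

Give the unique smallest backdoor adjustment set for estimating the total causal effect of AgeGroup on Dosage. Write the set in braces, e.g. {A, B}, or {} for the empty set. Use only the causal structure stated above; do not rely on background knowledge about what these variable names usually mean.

{Biomarker}

Variables eligible for adjustment (non-descendants of AgeGroup, excluding AgeGroup and Dosage): {Biomarker, Hospital}.
Backdoor paths from AgeGroup to Dosage:
  P1: AgeGroup <- Biomarker -> Dosage
The empty set is not sufficient: P1 (AgeGroup <- Biomarker -> Dosage) has no collider blocking it and no conditioned non-collider, so it is open.
Try {Biomarker}:
  P1: blocked at fork node Biomarker ∈ conditioning set.
{Biomarker} contains no descendant of AgeGroup and blocks every backdoor path.
No other singleton works — e.g. {Hospital} leaves P1 open — so {Biomarker} is the unique smallest valid adjustment set.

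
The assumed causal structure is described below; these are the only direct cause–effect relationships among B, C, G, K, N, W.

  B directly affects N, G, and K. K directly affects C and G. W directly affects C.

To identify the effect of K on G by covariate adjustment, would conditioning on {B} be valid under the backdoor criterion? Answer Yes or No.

Backdoor paths from K to G (paths whose first edge points into K):
  P1: K <- B -> G
Condition 1 (no descendant of K in the set): holds — descendants of K are {C, G}; none are in {B}.
Condition 2 (every backdoor path blocked by {B}):
  P1: blocked at fork node B ∈ conditioning set.
{B} satisfies the backdoor criterion.

Yes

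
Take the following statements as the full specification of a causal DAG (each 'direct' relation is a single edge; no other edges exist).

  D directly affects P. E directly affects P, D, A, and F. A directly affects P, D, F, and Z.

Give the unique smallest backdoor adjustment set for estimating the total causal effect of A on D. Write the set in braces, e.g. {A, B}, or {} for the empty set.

{E}

Variables eligible for adjustment (non-descendants of A, excluding A and D): {E}.
Backdoor paths from A to D:
  P1: A <- E -> D
  P2: A <- E -> P <- D
The empty set is not sufficient: P1 (A <- E -> D) has no collider blocking it and no conditioned non-collider, so it is open.
Try {E}:
  P1: blocked at fork node E ∈ conditioning set.
  P2: blocked at fork node E ∈ conditioning set.
{E} contains no descendant of A and blocks every backdoor path.
{E} is the unique smallest valid adjustment set.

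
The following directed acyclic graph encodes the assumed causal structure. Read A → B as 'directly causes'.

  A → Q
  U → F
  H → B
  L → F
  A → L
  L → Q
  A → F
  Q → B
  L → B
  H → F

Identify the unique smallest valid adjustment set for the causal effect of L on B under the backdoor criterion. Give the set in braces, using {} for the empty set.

{A}

Variables eligible for adjustment (non-descendants of L, excluding L and B): {A, H, U}.
Backdoor paths from L to B:
  P1: L <- A -> Q -> B
  P2: L <- A -> F <- H -> B
The empty set is not sufficient: P1 (L <- A -> Q -> B) has no collider blocking it and no conditioned non-collider, so it is open.
Try {A}:
  P1: blocked at fork node A ∈ conditioning set.
  P2: blocked at fork node A ∈ conditioning set.
{A} contains no descendant of L and blocks every backdoor path.
No other singleton works — e.g. {H} leaves P1 open — so {A} is the unique smallest valid adjustment set.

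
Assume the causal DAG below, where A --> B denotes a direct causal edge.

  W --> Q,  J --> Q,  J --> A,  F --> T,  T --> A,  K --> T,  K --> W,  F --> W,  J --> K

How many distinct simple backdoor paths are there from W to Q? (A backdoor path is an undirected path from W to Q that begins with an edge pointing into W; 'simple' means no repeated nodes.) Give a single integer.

4

A backdoor path from W to Q is any simple undirected path whose first edge points into W (i.e. leaves W via a parent).
Parents of W: {F, K}.
Enumerating:
  P1: W <- K <- J -> Q
  P2: W <- K -> T -> A <- J -> Q
  P3: W <- F -> T <- K <- J -> Q
  P4: W <- F -> T -> A <- J -> Q
That exhausts the simple backdoor paths. Count: 4.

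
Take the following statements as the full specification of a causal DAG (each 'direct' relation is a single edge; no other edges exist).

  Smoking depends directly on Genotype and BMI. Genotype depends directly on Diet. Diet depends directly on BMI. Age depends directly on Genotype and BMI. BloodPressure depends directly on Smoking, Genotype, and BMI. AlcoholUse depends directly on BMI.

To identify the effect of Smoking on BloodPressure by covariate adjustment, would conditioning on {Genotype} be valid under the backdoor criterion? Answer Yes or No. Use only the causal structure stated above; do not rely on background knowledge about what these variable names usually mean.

No

Backdoor paths from Smoking to BloodPressure (paths whose first edge points into Smoking):
  P1: Smoking <- BMI -> Diet -> Genotype -> BloodPressure
  P2: Smoking <- BMI -> BloodPressure
  P3: Smoking <- BMI -> Age <- Genotype -> BloodPressure
  P4: Smoking <- Genotype <- Diet <- BMI -> BloodPressure
  P5: Smoking <- Genotype -> BloodPressure
  P6: Smoking <- Genotype -> Age <- BMI -> BloodPressure
Condition 1 (no descendant of Smoking in the set): holds — descendants of Smoking are {BloodPressure}; none are in {Genotype}.
Condition 2 (every backdoor path blocked by {Genotype}):
  P1: blocked at chain node Genotype ∈ conditioning set.
  P2: open — no interior node is in the conditioning set.
  P3: blocked at collider Age (neither it nor any descendant is in the conditioning set).
  P4: blocked at chain node Genotype ∈ conditioning set.
  P5: blocked at fork node Genotype ∈ conditioning set.
  P6: blocked at fork node Genotype ∈ conditioning set.
{Genotype} does not satisfy the backdoor criterion.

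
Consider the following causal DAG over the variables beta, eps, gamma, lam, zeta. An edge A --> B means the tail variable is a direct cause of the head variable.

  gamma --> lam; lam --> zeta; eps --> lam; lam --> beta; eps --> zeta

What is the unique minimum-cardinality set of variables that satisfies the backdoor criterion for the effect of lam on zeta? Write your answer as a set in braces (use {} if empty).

{eps}

Variables eligible for adjustment (non-descendants of lam, excluding lam and zeta): {eps, gamma}.
Backdoor paths from lam to zeta:
  P1: lam <- eps -> zeta
The empty set is not sufficient: P1 (lam <- eps -> zeta) has no collider blocking it and no conditioned non-collider, so it is open.
Try {eps}:
  P1: blocked at fork node eps ∈ conditioning set.
{eps} contains no descendant of lam and blocks every backdoor path.
No other singleton works — e.g. {gamma} leaves P1 open — so {eps} is the unique smallest valid adjustment set.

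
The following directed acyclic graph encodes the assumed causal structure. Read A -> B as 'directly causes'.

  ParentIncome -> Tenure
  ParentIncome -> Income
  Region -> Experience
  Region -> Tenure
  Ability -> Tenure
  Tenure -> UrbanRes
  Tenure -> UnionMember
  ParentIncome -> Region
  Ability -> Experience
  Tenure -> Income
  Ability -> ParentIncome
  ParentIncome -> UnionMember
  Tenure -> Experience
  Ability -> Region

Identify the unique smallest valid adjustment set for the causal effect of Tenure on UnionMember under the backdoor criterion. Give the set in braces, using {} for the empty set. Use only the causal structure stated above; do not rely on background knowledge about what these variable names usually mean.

Variables eligible for adjustment (non-descendants of Tenure, excluding Tenure and UnionMember): {Ability, ParentIncome, Region}.
Backdoor paths from Tenure to UnionMember:
  P1: Tenure <- Ability -> ParentIncome -> UnionMember
  P2: Tenure <- Ability -> Region <- ParentIncome -> UnionMember
  P3: Tenure <- Ability -> Experience <- Region <- ParentIncome -> UnionMember
  P4: Tenure <- ParentIncome -> UnionMember
  P5: Tenure <- Region <- Ability -> ParentIncome -> UnionMember
  P6: Tenure <- Region <- ParentIncome -> UnionMember
  P7: Tenure <- Region -> Experience <- Ability -> ParentIncome -> UnionMember
The empty set is not sufficient: P1 (Tenure <- Ability -> ParentIncome -> UnionMember) has no collider blocking it and no conditioned non-collider, so it is open.
Try {ParentIncome}:
  P1: blocked at chain node ParentIncome ∈ conditioning set.
  P2: blocked at collider Region (neither it nor any descendant is in the conditioning set).
  P3: blocked at collider Experience (neither it nor any descendant is in the conditioning set).
  P4: blocked at fork node ParentIncome ∈ conditioning set.
  P5: blocked at chain node ParentIncome ∈ conditioning set.
  P6: blocked at fork node ParentIncome ∈ conditioning set.
  P7: blocked at collider Experience (neither it nor any descendant is in the conditioning set).
{ParentIncome} contains no descendant of Tenure and blocks every backdoor path.
No other singleton works — e.g. {Ability} leaves P4 open — so {ParentIncome} is the unique smallest valid adjustment set.

{ParentIncome}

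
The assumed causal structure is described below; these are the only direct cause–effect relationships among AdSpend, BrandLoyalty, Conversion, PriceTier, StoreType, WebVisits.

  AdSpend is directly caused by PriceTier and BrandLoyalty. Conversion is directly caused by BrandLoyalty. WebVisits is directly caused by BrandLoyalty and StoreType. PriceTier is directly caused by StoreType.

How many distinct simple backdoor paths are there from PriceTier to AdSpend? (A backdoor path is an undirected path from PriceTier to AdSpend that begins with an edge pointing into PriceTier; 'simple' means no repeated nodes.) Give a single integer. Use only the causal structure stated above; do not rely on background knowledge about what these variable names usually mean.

A backdoor path from PriceTier to AdSpend is any simple undirected path whose first edge points into PriceTier (i.e. leaves PriceTier via a parent).
Parents of PriceTier: {StoreType}.
Enumerating:
  P1: PriceTier <- StoreType -> WebVisits <- BrandLoyalty -> AdSpend
That exhausts the simple backdoor paths. Count: 1.

1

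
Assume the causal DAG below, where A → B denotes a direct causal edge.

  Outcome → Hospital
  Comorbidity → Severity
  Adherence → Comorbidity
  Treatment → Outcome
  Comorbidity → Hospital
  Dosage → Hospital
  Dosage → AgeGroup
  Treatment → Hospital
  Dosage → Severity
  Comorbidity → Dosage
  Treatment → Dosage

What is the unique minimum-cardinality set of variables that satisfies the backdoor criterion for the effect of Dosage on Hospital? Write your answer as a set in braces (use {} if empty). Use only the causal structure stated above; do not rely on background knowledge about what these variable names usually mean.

{Comorbidity, Treatment}

Variables eligible for adjustment (non-descendants of Dosage, excluding Dosage and Hospital): {Adherence, Comorbidity, Outcome, Treatment}.
Backdoor paths from Dosage to Hospital:
  P1: Dosage <- Treatment -> Outcome -> Hospital
  P2: Dosage <- Treatment -> Hospital
  P3: Dosage <- Comorbidity -> Hospital
The empty set is not sufficient: P1 (Dosage <- Treatment -> Outcome -> Hospital) has no collider blocking it and no conditioned non-collider, so it is open.
Try {Comorbidity, Treatment}:
  P1: blocked at fork node Treatment ∈ conditioning set.
  P2: blocked at fork node Treatment ∈ conditioning set.
  P3: blocked at fork node Comorbidity ∈ conditioning set.
{Comorbidity, Treatment} contains no descendant of Dosage and blocks every backdoor path.
Every element of {Comorbidity, Treatment} is needed (dropping Comorbidity leaves P3 open; dropping Treatment leaves P1 open), so no proper subset is valid.
Among all size-2 subsets of the eligible variables, only {Comorbidity, Treatment} blocks every backdoor path, so it is the unique smallest valid adjustment set.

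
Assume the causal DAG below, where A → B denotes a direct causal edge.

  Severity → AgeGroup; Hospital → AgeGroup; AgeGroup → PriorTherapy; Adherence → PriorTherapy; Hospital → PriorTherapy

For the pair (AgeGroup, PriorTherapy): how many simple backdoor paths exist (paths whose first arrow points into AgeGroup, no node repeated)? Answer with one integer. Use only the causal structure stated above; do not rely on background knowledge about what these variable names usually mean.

A backdoor path from AgeGroup to PriorTherapy is any simple undirected path whose first edge points into AgeGroup (i.e. leaves AgeGroup via a parent).
Parents of AgeGroup: {Hospital, Severity}.
Enumerating:
  P1: AgeGroup <- Hospital -> PriorTherapy
That exhausts the simple backdoor paths. Count: 1.

1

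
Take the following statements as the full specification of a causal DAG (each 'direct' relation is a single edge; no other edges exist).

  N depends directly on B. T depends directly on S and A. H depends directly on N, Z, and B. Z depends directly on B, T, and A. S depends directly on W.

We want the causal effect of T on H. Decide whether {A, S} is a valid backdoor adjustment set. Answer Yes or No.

Backdoor paths from T to H (paths whose first edge points into T):
  P1: T <- A -> Z <- B -> N -> H
  P2: T <- A -> Z <- B -> H
  P3: T <- A -> Z -> H
Condition 1 (no descendant of T in the set): holds — descendants of T are {H, Z}; none are in {A, S}.
Condition 2 (every backdoor path blocked by {A, S}):
  P1: blocked at fork node A ∈ conditioning set.
  P2: blocked at fork node A ∈ conditioning set.
  P3: blocked at fork node A ∈ conditioning set.
{A, S} satisfies the backdoor criterion.

Yes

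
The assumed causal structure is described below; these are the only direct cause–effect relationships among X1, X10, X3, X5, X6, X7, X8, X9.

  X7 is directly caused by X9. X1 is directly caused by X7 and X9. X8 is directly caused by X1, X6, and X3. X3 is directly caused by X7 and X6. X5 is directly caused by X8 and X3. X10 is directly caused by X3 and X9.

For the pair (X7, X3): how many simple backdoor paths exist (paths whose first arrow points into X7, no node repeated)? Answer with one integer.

A backdoor path from X7 to X3 is any simple undirected path whose first edge points into X7 (i.e. leaves X7 via a parent).
Parents of X7: {X9}.
Enumerating:
  P1: X7 <- X9 -> X1 -> X8 <- X6 -> X3
  P2: X7 <- X9 -> X1 -> X8 <- X3
  P3: X7 <- X9 -> X1 -> X8 -> X5 <- X3
  P4: X7 <- X9 -> X10 <- X3
That exhausts the simple backdoor paths. Count: 4.

4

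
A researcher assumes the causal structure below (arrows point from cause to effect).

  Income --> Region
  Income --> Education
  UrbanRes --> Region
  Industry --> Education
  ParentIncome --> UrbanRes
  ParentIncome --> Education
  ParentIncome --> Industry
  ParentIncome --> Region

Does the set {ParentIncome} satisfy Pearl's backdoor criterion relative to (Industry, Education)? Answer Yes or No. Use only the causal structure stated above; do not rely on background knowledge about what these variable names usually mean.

Yes

Backdoor paths from Industry to Education (paths whose first edge points into Industry):
  P1: Industry <- ParentIncome -> UrbanRes -> Region <- Income -> Education
  P2: Industry <- ParentIncome -> Education
  P3: Industry <- ParentIncome -> Region <- Income -> Education
Condition 1 (no descendant of Industry in the set): holds — descendants of Industry are {Education}; none are in {ParentIncome}.
Condition 2 (every backdoor path blocked by {ParentIncome}):
  P1: blocked at fork node ParentIncome ∈ conditioning set.
  P2: blocked at fork node ParentIncome ∈ conditioning set.
  P3: blocked at fork node ParentIncome ∈ conditioning set.
{ParentIncome} satisfies the backdoor criterion.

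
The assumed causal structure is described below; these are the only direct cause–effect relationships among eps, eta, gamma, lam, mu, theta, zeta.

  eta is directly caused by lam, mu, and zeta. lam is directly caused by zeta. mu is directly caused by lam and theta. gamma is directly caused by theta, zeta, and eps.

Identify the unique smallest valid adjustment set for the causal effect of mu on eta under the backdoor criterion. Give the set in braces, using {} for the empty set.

{lam}

Variables eligible for adjustment (non-descendants of mu, excluding mu and eta): {eps, gamma, lam, theta, zeta}.
Backdoor paths from mu to eta:
  P1: mu <- lam <- zeta -> eta
  P2: mu <- lam -> eta
  P3: mu <- theta -> gamma <- zeta -> lam -> eta
  P4: mu <- theta -> gamma <- zeta -> eta
The empty set is not sufficient: P1 (mu <- lam <- zeta -> eta) has no collider blocking it and no conditioned non-collider, so it is open.
Try {lam}:
  P1: blocked at chain node lam ∈ conditioning set.
  P2: blocked at fork node lam ∈ conditioning set.
  P3: blocked at collider gamma (neither it nor any descendant is in the conditioning set).
  P4: blocked at collider gamma (neither it nor any descendant is in the conditioning set).
{lam} contains no descendant of mu and blocks every backdoor path.
No other singleton works — e.g. {zeta} leaves P2 open — so {lam} is the unique smallest valid adjustment set.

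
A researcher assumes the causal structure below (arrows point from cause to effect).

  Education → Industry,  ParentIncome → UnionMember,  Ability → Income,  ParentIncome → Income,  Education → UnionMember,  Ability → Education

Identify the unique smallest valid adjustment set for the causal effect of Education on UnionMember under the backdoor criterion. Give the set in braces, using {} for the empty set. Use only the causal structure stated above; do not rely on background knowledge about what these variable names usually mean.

Variables eligible for adjustment (non-descendants of Education, excluding Education and UnionMember): {Ability, Income, ParentIncome}.
Backdoor paths from Education to UnionMember:
  P1: Education <- Ability -> Income <- ParentIncome -> UnionMember
Each backdoor path contains an unconditioned collider, so every path is already blocked with the empty conditioning set:
  P1: blocked at collider Income (neither it nor any descendant is in the conditioning set).
The empty set is therefore the unique smallest valid set.

{}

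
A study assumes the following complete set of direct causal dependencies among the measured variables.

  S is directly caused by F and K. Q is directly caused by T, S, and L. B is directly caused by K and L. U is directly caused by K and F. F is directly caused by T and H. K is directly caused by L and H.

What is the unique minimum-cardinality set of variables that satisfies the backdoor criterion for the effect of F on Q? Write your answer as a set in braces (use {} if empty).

Variables eligible for adjustment (non-descendants of F, excluding F and Q): {B, H, K, L, T}.
Backdoor paths from F to Q:
  P1: F <- H -> K <- L -> Q
  P2: F <- H -> K -> S -> Q
  P3: F <- H -> K -> B <- L -> Q
  P4: F <- T -> Q
The empty set is not sufficient: P2 (F <- H -> K -> S -> Q) has no collider blocking it and no conditioned non-collider, so it is open.
Try {H, T}:
  P1: blocked at fork node H ∈ conditioning set.
  P2: blocked at fork node H ∈ conditioning set.
  P3: blocked at fork node H ∈ conditioning set.
  P4: blocked at fork node T ∈ conditioning set.
{H, T} contains no descendant of F and blocks every backdoor path.
Every element of {H, T} is needed (dropping H leaves P2 open; dropping T leaves P4 open), so no proper subset is valid.
Among all size-2 subsets of the eligible variables, only {H, T} blocks every backdoor path, so it is the unique smallest valid adjustment set.

{H, T}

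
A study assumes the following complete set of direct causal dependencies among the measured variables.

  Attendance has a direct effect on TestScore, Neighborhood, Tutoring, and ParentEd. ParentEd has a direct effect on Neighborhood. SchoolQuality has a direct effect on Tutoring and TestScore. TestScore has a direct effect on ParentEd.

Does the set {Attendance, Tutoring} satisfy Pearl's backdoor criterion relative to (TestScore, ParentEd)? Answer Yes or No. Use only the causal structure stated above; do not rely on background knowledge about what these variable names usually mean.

Backdoor paths from TestScore to ParentEd (paths whose first edge points into TestScore):
  P1: TestScore <- SchoolQuality -> Tutoring <- Attendance -> ParentEd
  P2: TestScore <- SchoolQuality -> Tutoring <- Attendance -> Neighborhood <- ParentEd
  P3: TestScore <- Attendance -> ParentEd
  P4: TestScore <- Attendance -> Neighborhood <- ParentEd
Condition 1 (no descendant of TestScore in the set): holds — descendants of TestScore are {Neighborhood, ParentEd}; none are in {Attendance, Tutoring}.
Condition 2 (every backdoor path blocked by {Attendance, Tutoring}):
  P1: blocked at fork node Attendance ∈ conditioning set.
  P2: blocked at fork node Attendance ∈ conditioning set.
  P3: blocked at fork node Attendance ∈ conditioning set.
  P4: blocked at fork node Attendance ∈ conditioning set.
{Attendance, Tutoring} satisfies the backdoor criterion.

Yes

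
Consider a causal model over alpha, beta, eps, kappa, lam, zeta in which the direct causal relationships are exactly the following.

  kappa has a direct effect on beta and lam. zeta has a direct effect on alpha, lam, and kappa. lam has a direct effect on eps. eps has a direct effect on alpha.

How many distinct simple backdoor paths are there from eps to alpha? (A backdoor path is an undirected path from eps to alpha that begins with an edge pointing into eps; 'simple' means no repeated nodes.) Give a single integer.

A backdoor path from eps to alpha is any simple undirected path whose first edge points into eps (i.e. leaves eps via a parent).
Parents of eps: {lam}.
Enumerating:
  P1: eps <- lam <- zeta -> alpha
  P2: eps <- lam <- kappa <- zeta -> alpha
That exhausts the simple backdoor paths. Count: 2.

2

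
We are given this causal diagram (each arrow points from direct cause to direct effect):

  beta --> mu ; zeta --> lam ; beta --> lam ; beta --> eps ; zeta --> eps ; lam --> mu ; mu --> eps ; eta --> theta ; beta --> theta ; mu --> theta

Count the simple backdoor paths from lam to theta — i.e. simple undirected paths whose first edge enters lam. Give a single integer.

7

A backdoor path from lam to theta is any simple undirected path whose first edge points into lam (i.e. leaves lam via a parent).
Parents of lam: {beta, zeta}.
Enumerating:
  P1: lam <- beta -> mu -> theta
  P2: lam <- beta -> eps <- mu -> theta
  P3: lam <- beta -> theta
  P4: lam <- zeta -> eps <- beta -> mu -> theta
  P5: lam <- zeta -> eps <- beta -> theta
  P6: lam <- zeta -> eps <- mu <- beta -> theta
  P7: lam <- zeta -> eps <- mu -> theta
That exhausts the simple backdoor paths. Count: 7.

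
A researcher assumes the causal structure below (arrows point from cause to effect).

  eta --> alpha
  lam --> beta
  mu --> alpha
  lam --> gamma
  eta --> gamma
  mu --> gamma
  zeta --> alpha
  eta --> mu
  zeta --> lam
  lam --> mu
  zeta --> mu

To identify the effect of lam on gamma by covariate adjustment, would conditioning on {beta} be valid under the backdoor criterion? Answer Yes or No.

Backdoor paths from lam to gamma (paths whose first edge points into lam):
  P1: lam <- zeta -> mu <- eta -> gamma
  P2: lam <- zeta -> mu -> gamma
  P3: lam <- zeta -> mu -> alpha <- eta -> gamma
  P4: lam <- zeta -> alpha <- eta -> mu -> gamma
  P5: lam <- zeta -> alpha <- eta -> gamma
  P6: lam <- zeta -> alpha <- mu <- eta -> gamma
  P7: lam <- zeta -> alpha <- mu -> gamma
Condition 1 (no descendant of lam in the set): FAILS — beta is a descendant of lam.
Condition 2 (every backdoor path blocked by {beta}):
  P1: blocked at collider mu (neither it nor any descendant is in the conditioning set).
  P2: open — no interior node is in the conditioning set.
  P3: blocked at collider alpha (neither it nor any descendant is in the conditioning set).
  P4: blocked at collider alpha (neither it nor any descendant is in the conditioning set).
  P5: blocked at collider alpha (neither it nor any descendant is in the conditioning set).
  P6: blocked at collider alpha (neither it nor any descendant is in the conditioning set).
  P7: blocked at collider alpha (neither it nor any descendant is in the conditioning set).
{beta} does not satisfy the backdoor criterion.

No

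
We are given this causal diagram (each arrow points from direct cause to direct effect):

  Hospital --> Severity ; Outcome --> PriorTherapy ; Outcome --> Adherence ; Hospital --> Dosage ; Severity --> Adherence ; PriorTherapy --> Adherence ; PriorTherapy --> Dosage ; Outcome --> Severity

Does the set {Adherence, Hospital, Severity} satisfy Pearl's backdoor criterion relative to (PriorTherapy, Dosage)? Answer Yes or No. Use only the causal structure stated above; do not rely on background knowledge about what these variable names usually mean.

No

Backdoor paths from PriorTherapy to Dosage (paths whose first edge points into PriorTherapy):
  P1: PriorTherapy <- Outcome -> Severity <- Hospital -> Dosage
  P2: PriorTherapy <- Outcome -> Adherence <- Severity <- Hospital -> Dosage
Condition 1 (no descendant of PriorTherapy in the set): FAILS — Adherence is a descendant of PriorTherapy.
Condition 2 (every backdoor path blocked by {Adherence, Hospital, Severity}):
  P1: blocked at fork node Hospital ∈ conditioning set.
  P2: blocked at chain node Severity ∈ conditioning set.
{Adherence, Hospital, Severity} does not satisfy the backdoor criterion.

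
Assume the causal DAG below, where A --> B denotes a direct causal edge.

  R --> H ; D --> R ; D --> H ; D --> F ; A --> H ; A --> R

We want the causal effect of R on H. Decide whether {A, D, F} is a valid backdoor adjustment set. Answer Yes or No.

Yes

Backdoor paths from R to H (paths whose first edge points into R):
  P1: R <- A -> H
  P2: R <- D -> H
Condition 1 (no descendant of R in the set): holds — descendants of R are {H}; none are in {A, D, F}.
Condition 2 (every backdoor path blocked by {A, D, F}):
  P1: blocked at fork node A ∈ conditioning set.
  P2: blocked at fork node D ∈ conditioning set.
{A, D, F} satisfies the backdoor criterion.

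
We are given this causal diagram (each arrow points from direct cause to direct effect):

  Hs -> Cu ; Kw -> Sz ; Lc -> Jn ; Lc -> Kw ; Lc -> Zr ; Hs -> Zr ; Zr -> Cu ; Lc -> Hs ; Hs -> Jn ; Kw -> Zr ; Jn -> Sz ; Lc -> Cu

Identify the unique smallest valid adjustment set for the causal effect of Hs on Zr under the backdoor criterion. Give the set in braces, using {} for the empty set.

{Lc}

Variables eligible for adjustment (non-descendants of Hs, excluding Hs and Zr): {Kw, Lc}.
Backdoor paths from Hs to Zr:
  P1: Hs <- Lc -> Kw -> Zr
  P2: Hs <- Lc -> Zr
  P3: Hs <- Lc -> Jn -> Sz <- Kw -> Zr
  P4: Hs <- Lc -> Cu <- Zr
The empty set is not sufficient: P1 (Hs <- Lc -> Kw -> Zr) has no collider blocking it and no conditioned non-collider, so it is open.
Try {Lc}:
  P1: blocked at fork node Lc ∈ conditioning set.
  P2: blocked at fork node Lc ∈ conditioning set.
  P3: blocked at fork node Lc ∈ conditioning set.
  P4: blocked at fork node Lc ∈ conditioning set.
{Lc} contains no descendant of Hs and blocks every backdoor path.
No other singleton works — e.g. {Kw} leaves P2 open — so {Lc} is the unique smallest valid adjustment set.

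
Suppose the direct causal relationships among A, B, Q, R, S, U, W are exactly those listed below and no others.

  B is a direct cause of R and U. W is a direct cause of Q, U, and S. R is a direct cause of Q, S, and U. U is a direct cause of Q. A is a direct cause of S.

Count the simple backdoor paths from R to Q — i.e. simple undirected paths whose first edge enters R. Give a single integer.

2

A backdoor path from R to Q is any simple undirected path whose first edge points into R (i.e. leaves R via a parent).
Parents of R: {B}.
Enumerating:
  P1: R <- B -> U <- W -> Q
  P2: R <- B -> U -> Q
That exhausts the simple backdoor paths. Count: 2.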